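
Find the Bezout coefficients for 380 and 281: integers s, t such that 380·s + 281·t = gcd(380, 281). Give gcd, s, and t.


Euclidean algorithm on (380, 281) — divide until remainder is 0:
  380 = 1 · 281 + 99
  281 = 2 · 99 + 83
  99 = 1 · 83 + 16
  83 = 5 · 16 + 3
  16 = 5 · 3 + 1
  3 = 3 · 1 + 0
gcd(380, 281) = 1.
Track Bezout coefficients alongside the remainders: start with r₀ = 380 = a·1 + b·0 (s = 1, t = 0) and r₁ = 281 = a·0 + b·1 (s = 0, t = 1); each new remainder r_{k+1} = r_{k-1} − q_k·r_k inherits s_{k+1} = s_{k-1} − q_k·s_k, t_{k+1} = t_{k-1} − q_k·t_k, so r_k = a·s_k + b·t_k at every step:
  q = 1: r = 99, s = 1 − 1·0 = 1, t = 0 − 1·1 = -1  (check: 380·1 + 281·(-1) = 99)
  q = 2: r = 83, s = 0 − 2·1 = -2, t = 1 − 2·(-1) = 3  (check: 380·(-2) + 281·3 = 83)
  q = 1: r = 16, s = 1 − 1·(-2) = 3, t = -1 − 1·3 = -4  (check: 380·3 + 281·(-4) = 16)
  q = 5: r = 3, s = -2 − 5·3 = -17, t = 3 − 5·(-4) = 23  (check: 380·(-17) + 281·23 = 3)
  q = 5: r = 1, s = 3 − 5·(-17) = 88, t = -4 − 5·23 = -119  (check: 380·88 + 281·(-119) = 1)
The row with r = 1 (the gcd) gives the Bezout coefficients s = 88, t = -119.
Result: 380 · (88) + 281 · (-119) = 1.

gcd(380, 281) = 1; s = 88, t = -119 (check: 380·88 + 281·(-119) = 1).


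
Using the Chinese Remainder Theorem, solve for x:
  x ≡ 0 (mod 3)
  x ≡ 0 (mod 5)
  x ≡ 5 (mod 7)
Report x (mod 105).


Moduli 3, 5, 7 are pairwise coprime; by CRT there is a unique solution modulo M = 3 · 5 · 7 = 105.
Solve pairwise, accumulating the modulus:
  Start with x ≡ 0 (mod 3).
  Combine with x ≡ 0 (mod 5): since gcd(3, 5) = 1, we get a unique residue mod 15.
    Write x = 0 + 3·t and substitute into x ≡ 0 (mod 5): 3·t ≡ 0 − 0 = 0 (mod 5).
    The inverse of 3 mod 5 is 2 (since 3·2 = 6 = 1·5 + 1), so t ≡ 2·0 = 0 ≡ 0 (mod 5).
    Then x = 0 + 3·0 = 0, valid modulo lcm(3, 5) = 15: x ≡ 0 (mod 15).
  Combine with x ≡ 5 (mod 7): since gcd(15, 7) = 1, we get a unique residue mod 105.
    Write x = 0 + 15·t and substitute into x ≡ 5 (mod 7): 15·t ≡ 5 − 0 = 5 (mod 7).
    Reduce coefficients mod 7: 1·t ≡ 5 (mod 7).
    So t ≡ 5 (mod 7).
    Then x = 0 + 15·5 = 75, valid modulo lcm(15, 7) = 105: x ≡ 75 (mod 105).
Verify: 75 mod 3 = 0 ✓, 75 mod 5 = 0 ✓, 75 mod 7 = 5 ✓.

x ≡ 75 (mod 105).


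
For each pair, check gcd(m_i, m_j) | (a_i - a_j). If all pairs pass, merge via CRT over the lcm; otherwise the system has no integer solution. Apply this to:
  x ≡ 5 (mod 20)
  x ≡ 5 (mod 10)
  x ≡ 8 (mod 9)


Moduli 20, 10, 9 are not pairwise coprime, so CRT works modulo lcm(m_i) when all pairwise compatibility conditions hold.
Pairwise compatibility: gcd(m_i, m_j) must divide a_i - a_j for every pair.
Merge one congruence at a time:
  Start: x ≡ 5 (mod 20).
  Combine with x ≡ 5 (mod 10): gcd(20, 10) = 10; 5 - 5 = 0, which IS divisible by 10, so compatible.
    Write x = 5 + 20·t and substitute into x ≡ 5 (mod 10): 20·t ≡ 5 − 5 = 0 (mod 10).
    Divide the congruence (and modulus) by g = 10: 2·t ≡ 0 (mod 1).
    Modulo 1 every t works; take t = 0.
    Then x = 5 + 20·0 = 5, valid modulo lcm(20, 10) = 20: x ≡ 5 (mod 20).
  Combine with x ≡ 8 (mod 9): gcd(20, 9) = 1; 8 - 5 = 3, which IS divisible by 1, so compatible.
    Write x = 5 + 20·t and substitute into x ≡ 8 (mod 9): 20·t ≡ 8 − 5 = 3 (mod 9).
    Reduce coefficients mod 9: 2·t ≡ 3 (mod 9).
    The inverse of 2 mod 9 is 5 (since 2·5 = 10 = 1·9 + 1), so t ≡ 5·3 = 15 ≡ 6 (mod 9).
    Then x = 5 + 20·6 = 125, valid modulo lcm(20, 9) = 180: x ≡ 125 (mod 180).
Verify: 125 mod 20 = 5, 125 mod 10 = 5, 125 mod 9 = 8.

x ≡ 125 (mod 180).


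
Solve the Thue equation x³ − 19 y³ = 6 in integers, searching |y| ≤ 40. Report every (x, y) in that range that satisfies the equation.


The equation is x³ - 19y³ = 6. For fixed y, x³ = 19·y³ + 6, so a solution requires the RHS to be a perfect cube.
Strategy: iterate y from -40 to 40, compute RHS = 19·y³ + 6, and check whether it is a (positive or negative) perfect cube.
Check small values of y:
  y = 0: RHS = 6 is not a perfect cube.
  y = 1: RHS = 25 is not a perfect cube.
  y = -1: RHS = -13 is not a perfect cube.
  y = 2: RHS = 158 is not a perfect cube.
  y = -2: RHS = -146 is not a perfect cube.
  y = 3: RHS = 519 is not a perfect cube.
  y = -3: RHS = -507 is not a perfect cube.
Continuing the search up to |y| = 40 finds no solutions either.
No (x, y) in the scanned range satisfies the equation.

No integer solutions with |y| ≤ 40.


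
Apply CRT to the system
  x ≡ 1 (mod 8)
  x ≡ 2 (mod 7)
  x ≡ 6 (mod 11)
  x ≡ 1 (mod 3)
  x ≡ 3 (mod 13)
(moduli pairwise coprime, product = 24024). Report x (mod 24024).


Product of moduli M = 8 · 7 · 11 · 3 · 13 = 24024.
Merge one congruence at a time:
  Start: x ≡ 1 (mod 8).
  Combine with x ≡ 2 (mod 7); new modulus lcm = 56.
    Write x = 1 + 8·t and substitute into x ≡ 2 (mod 7): 8·t ≡ 2 − 1 = 1 (mod 7).
    Reduce coefficients mod 7: 1·t ≡ 1 (mod 7).
    So t ≡ 1 (mod 7).
    Then x = 1 + 8·1 = 9, valid modulo lcm(8, 7) = 56: x ≡ 9 (mod 56).
  Combine with x ≡ 6 (mod 11); new modulus lcm = 616.
    Write x = 9 + 56·t and substitute into x ≡ 6 (mod 11): 56·t ≡ 6 − 9 = -3 (mod 11).
    Reduce coefficients mod 11: 1·t ≡ 8 (mod 11).
    So t ≡ 8 (mod 11).
    Then x = 9 + 56·8 = 457, valid modulo lcm(56, 11) = 616: x ≡ 457 (mod 616).
  Combine with x ≡ 1 (mod 3); new modulus lcm = 1848.
    Write x = 457 + 616·t and substitute into x ≡ 1 (mod 3): 616·t ≡ 1 − 457 = -456 (mod 3).
    Reduce coefficients mod 3: 1·t ≡ 0 (mod 3).
    So t ≡ 0 (mod 3).
    Then x = 457 + 616·0 = 457, valid modulo lcm(616, 3) = 1848: x ≡ 457 (mod 1848).
  Combine with x ≡ 3 (mod 13); new modulus lcm = 24024.
    Write x = 457 + 1848·t and substitute into x ≡ 3 (mod 13): 1848·t ≡ 3 − 457 = -454 (mod 13).
    Reduce coefficients mod 13: 2·t ≡ 1 (mod 13).
    The inverse of 2 mod 13 is 7 (since 2·7 = 14 = 1·13 + 1), so t ≡ 7·1 = 7 ≡ 7 (mod 13).
    Then x = 457 + 1848·7 = 13393, valid modulo lcm(1848, 13) = 24024: x ≡ 13393 (mod 24024).
Verify against each original: 13393 mod 8 = 1, 13393 mod 7 = 2, 13393 mod 11 = 6, 13393 mod 3 = 1, 13393 mod 13 = 3.

x ≡ 13393 (mod 24024).


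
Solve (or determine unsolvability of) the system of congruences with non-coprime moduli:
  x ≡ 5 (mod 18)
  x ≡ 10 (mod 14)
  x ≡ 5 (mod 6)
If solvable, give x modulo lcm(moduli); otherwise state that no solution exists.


Moduli 18, 14, 6 are not pairwise coprime, so CRT works modulo lcm(m_i) when all pairwise compatibility conditions hold.
Pairwise compatibility: gcd(m_i, m_j) must divide a_i - a_j for every pair.
Merge one congruence at a time:
  Start: x ≡ 5 (mod 18).
  Combine with x ≡ 10 (mod 14): gcd(18, 14) = 2, and 10 - 5 = 5 is NOT divisible by 2.
    ⇒ system is inconsistent (no integer solution).

No solution (the system is inconsistent).


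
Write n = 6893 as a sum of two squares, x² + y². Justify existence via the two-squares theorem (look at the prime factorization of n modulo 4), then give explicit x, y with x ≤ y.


Step 1: Factor n = 6893 = 61 · 113.
Step 2: Check the mod-4 condition on each prime factor: 61 ≡ 1 (mod 4), exponent 1; 113 ≡ 1 (mod 4), exponent 1.
All primes ≡ 3 (mod 4) appear to even exponent (or don't appear), so by the two-squares theorem n IS expressible as a sum of two squares.
Step 3: Build a representation. Here n = 61 · 113 is a product of primes ≡ 1 (mod 4). Each prime p ≡ 1 (mod 4) is itself a sum of two squares; find a² by testing p − a² for a perfect square:
  61: 61 − 1² = 60, 61 − 2² = 57, 61 − 3² = 52, 61 − 4² = 45, 61 − 5² = 36 = 6² ⇒ 61 = 5² + 6².
  113: 113 − 1² = 112, 113 − 2² = 109, 113 − 3² = 104, 113 − 4² = 97, 113 − 5² = 88, 113 − 6² = 77, 113 − 7² = 64 = 8² ⇒ 113 = 7² + 8².
  Combine using the Brahmagupta–Fibonacci identity (a² + b²)(c² + d²) = (ac − bd)² + (ad + bc)² = (ac + bd)² + (ad − bc)²:
  61 · 113 = 6893: from (5² + 6²)(7² + 8²), take (5·7 − 6·8, 5·8 + 6·7) = (35 − 48, 40 + 42) = (-13, 82); dropping signs (only squares matter) gives (13, 82); check 13² + 82² = 169 + 6724 = 6893 ✓.
Step 4: Order so x ≤ y and verify: 13² + 82² = 169 + 6724 = 6893 = n. ✓

n = 6893 = 13² + 82² (one valid representation with x ≤ y).


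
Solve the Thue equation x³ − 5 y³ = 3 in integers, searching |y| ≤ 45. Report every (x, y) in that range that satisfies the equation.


The equation is x³ - 5y³ = 3. For fixed y, x³ = 5·y³ + 3, so a solution requires the RHS to be a perfect cube.
Strategy: iterate y from -45 to 45, compute RHS = 5·y³ + 3, and check whether it is a (positive or negative) perfect cube.
Check small values of y:
  y = 0: RHS = 3 is not a perfect cube.
  y = 1: RHS = 8 = (2)³ ⇒ x = 2 works.
  y = -1: RHS = -2 is not a perfect cube.
  y = 2: RHS = 43 is not a perfect cube.
  y = -2: RHS = -37 is not a perfect cube.
  y = 3: RHS = 138 is not a perfect cube.
  y = -3: RHS = -132 is not a perfect cube.
Continuing the search up to |y| = 45 finds no further solutions beyond those listed.
Collected solutions: (2, 1).

Solutions (with |y| ≤ 45): (2, 1).


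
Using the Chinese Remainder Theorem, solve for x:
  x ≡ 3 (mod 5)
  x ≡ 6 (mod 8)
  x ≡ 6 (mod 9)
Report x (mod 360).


Moduli 5, 8, 9 are pairwise coprime; by CRT there is a unique solution modulo M = 5 · 8 · 9 = 360.
Solve pairwise, accumulating the modulus:
  Start with x ≡ 3 (mod 5).
  Combine with x ≡ 6 (mod 8): since gcd(5, 8) = 1, we get a unique residue mod 40.
    Write x = 3 + 5·t and substitute into x ≡ 6 (mod 8): 5·t ≡ 6 − 3 = 3 (mod 8).
    The inverse of 5 mod 8 is 5 (since 5·5 = 25 = 3·8 + 1), so t ≡ 5·3 = 15 ≡ 7 (mod 8).
    Then x = 3 + 5·7 = 38, valid modulo lcm(5, 8) = 40: x ≡ 38 (mod 40).
  Combine with x ≡ 6 (mod 9): since gcd(40, 9) = 1, we get a unique residue mod 360.
    Write x = 38 + 40·t and substitute into x ≡ 6 (mod 9): 40·t ≡ 6 − 38 = -32 (mod 9).
    Reduce coefficients mod 9: 4·t ≡ 4 (mod 9).
    The inverse of 4 mod 9 is 7 (since 4·7 = 28 = 3·9 + 1), so t ≡ 7·4 = 28 ≡ 1 (mod 9).
    Then x = 38 + 40·1 = 78, valid modulo lcm(40, 9) = 360: x ≡ 78 (mod 360).
Verify: 78 mod 5 = 3 ✓, 78 mod 8 = 6 ✓, 78 mod 9 = 6 ✓.

x ≡ 78 (mod 360).


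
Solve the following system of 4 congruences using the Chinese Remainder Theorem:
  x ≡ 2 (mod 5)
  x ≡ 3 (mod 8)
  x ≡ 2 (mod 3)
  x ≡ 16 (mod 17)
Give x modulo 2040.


Product of moduli M = 5 · 8 · 3 · 17 = 2040.
Merge one congruence at a time:
  Start: x ≡ 2 (mod 5).
  Combine with x ≡ 3 (mod 8); new modulus lcm = 40.
    Write x = 2 + 5·t and substitute into x ≡ 3 (mod 8): 5·t ≡ 3 − 2 = 1 (mod 8).
    The inverse of 5 mod 8 is 5 (since 5·5 = 25 = 3·8 + 1), so t ≡ 5·1 = 5 ≡ 5 (mod 8).
    Then x = 2 + 5·5 = 27, valid modulo lcm(5, 8) = 40: x ≡ 27 (mod 40).
  Combine with x ≡ 2 (mod 3); new modulus lcm = 120.
    Write x = 27 + 40·t and substitute into x ≡ 2 (mod 3): 40·t ≡ 2 − 27 = -25 (mod 3).
    Reduce coefficients mod 3: 1·t ≡ 2 (mod 3).
    So t ≡ 2 (mod 3).
    Then x = 27 + 40·2 = 107, valid modulo lcm(40, 3) = 120: x ≡ 107 (mod 120).
  Combine with x ≡ 16 (mod 17); new modulus lcm = 2040.
    Write x = 107 + 120·t and substitute into x ≡ 16 (mod 17): 120·t ≡ 16 − 107 = -91 (mod 17).
    Reduce coefficients mod 17: 1·t ≡ 11 (mod 17).
    So t ≡ 11 (mod 17).
    Then x = 107 + 120·11 = 1427, valid modulo lcm(120, 17) = 2040: x ≡ 1427 (mod 2040).
Verify against each original: 1427 mod 5 = 2, 1427 mod 8 = 3, 1427 mod 3 = 2, 1427 mod 17 = 16.

x ≡ 1427 (mod 2040).


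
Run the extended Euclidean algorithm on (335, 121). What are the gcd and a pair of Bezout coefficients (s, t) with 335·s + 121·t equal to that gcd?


Euclidean algorithm on (335, 121) — divide until remainder is 0:
  335 = 2 · 121 + 93
  121 = 1 · 93 + 28
  93 = 3 · 28 + 9
  28 = 3 · 9 + 1
  9 = 9 · 1 + 0
gcd(335, 121) = 1.
Track Bezout coefficients alongside the remainders: start with r₀ = 335 = a·1 + b·0 (s = 1, t = 0) and r₁ = 121 = a·0 + b·1 (s = 0, t = 1); each new remainder r_{k+1} = r_{k-1} − q_k·r_k inherits s_{k+1} = s_{k-1} − q_k·s_k, t_{k+1} = t_{k-1} − q_k·t_k, so r_k = a·s_k + b·t_k at every step:
  q = 2: r = 93, s = 1 − 2·0 = 1, t = 0 − 2·1 = -2  (check: 335·1 + 121·(-2) = 93)
  q = 1: r = 28, s = 0 − 1·1 = -1, t = 1 − 1·(-2) = 3  (check: 335·(-1) + 121·3 = 28)
  q = 3: r = 9, s = 1 − 3·(-1) = 4, t = -2 − 3·3 = -11  (check: 335·4 + 121·(-11) = 9)
  q = 3: r = 1, s = -1 − 3·4 = -13, t = 3 − 3·(-11) = 36  (check: 335·(-13) + 121·36 = 1)
The row with r = 1 (the gcd) gives the Bezout coefficients s = -13, t = 36.
Result: 335 · (-13) + 121 · (36) = 1.

gcd(335, 121) = 1; s = -13, t = 36 (check: 335·(-13) + 121·36 = 1).


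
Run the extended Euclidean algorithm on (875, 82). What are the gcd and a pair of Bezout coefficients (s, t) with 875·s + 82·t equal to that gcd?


Euclidean algorithm on (875, 82) — divide until remainder is 0:
  875 = 10 · 82 + 55
  82 = 1 · 55 + 27
  55 = 2 · 27 + 1
  27 = 27 · 1 + 0
gcd(875, 82) = 1.
Track Bezout coefficients alongside the remainders: start with r₀ = 875 = a·1 + b·0 (s = 1, t = 0) and r₁ = 82 = a·0 + b·1 (s = 0, t = 1); each new remainder r_{k+1} = r_{k-1} − q_k·r_k inherits s_{k+1} = s_{k-1} − q_k·s_k, t_{k+1} = t_{k-1} − q_k·t_k, so r_k = a·s_k + b·t_k at every step:
  q = 10: r = 55, s = 1 − 10·0 = 1, t = 0 − 10·1 = -10  (check: 875·1 + 82·(-10) = 55)
  q = 1: r = 27, s = 0 − 1·1 = -1, t = 1 − 1·(-10) = 11  (check: 875·(-1) + 82·11 = 27)
  q = 2: r = 1, s = 1 − 2·(-1) = 3, t = -10 − 2·11 = -32  (check: 875·3 + 82·(-32) = 1)
The row with r = 1 (the gcd) gives the Bezout coefficients s = 3, t = -32.
Result: 875 · (3) + 82 · (-32) = 1.

gcd(875, 82) = 1; s = 3, t = -32 (check: 875·3 + 82·(-32) = 1).


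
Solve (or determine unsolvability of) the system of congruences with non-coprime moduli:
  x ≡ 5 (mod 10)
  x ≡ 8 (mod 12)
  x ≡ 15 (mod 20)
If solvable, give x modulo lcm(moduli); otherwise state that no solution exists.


Moduli 10, 12, 20 are not pairwise coprime, so CRT works modulo lcm(m_i) when all pairwise compatibility conditions hold.
Pairwise compatibility: gcd(m_i, m_j) must divide a_i - a_j for every pair.
Merge one congruence at a time:
  Start: x ≡ 5 (mod 10).
  Combine with x ≡ 8 (mod 12): gcd(10, 12) = 2, and 8 - 5 = 3 is NOT divisible by 2.
    ⇒ system is inconsistent (no integer solution).

No solution (the system is inconsistent).


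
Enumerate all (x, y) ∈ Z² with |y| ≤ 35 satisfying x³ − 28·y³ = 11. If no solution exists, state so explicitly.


The equation is x³ - 28y³ = 11. For fixed y, x³ = 28·y³ + 11, so a solution requires the RHS to be a perfect cube.
Strategy: iterate y from -35 to 35, compute RHS = 28·y³ + 11, and check whether it is a (positive or negative) perfect cube.
Check small values of y:
  y = 0: RHS = 11 is not a perfect cube.
  y = 1: RHS = 39 is not a perfect cube.
  y = -1: RHS = -17 is not a perfect cube.
  y = 2: RHS = 235 is not a perfect cube.
  y = -2: RHS = -213 is not a perfect cube.
  y = 3: RHS = 767 is not a perfect cube.
  y = -3: RHS = -745 is not a perfect cube.
Continuing the search up to |y| = 35 finds no solutions either.
No (x, y) in the scanned range satisfies the equation.

No integer solutions with |y| ≤ 35.


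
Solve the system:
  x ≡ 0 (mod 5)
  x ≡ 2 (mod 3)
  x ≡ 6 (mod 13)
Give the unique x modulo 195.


Moduli 5, 3, 13 are pairwise coprime; by CRT there is a unique solution modulo M = 5 · 3 · 13 = 195.
Solve pairwise, accumulating the modulus:
  Start with x ≡ 0 (mod 5).
  Combine with x ≡ 2 (mod 3): since gcd(5, 3) = 1, we get a unique residue mod 15.
    Write x = 0 + 5·t and substitute into x ≡ 2 (mod 3): 5·t ≡ 2 − 0 = 2 (mod 3).
    Reduce coefficients mod 3: 2·t ≡ 2 (mod 3).
    The inverse of 2 mod 3 is 2 (since 2·2 = 4 = 1·3 + 1), so t ≡ 2·2 = 4 ≡ 1 (mod 3).
    Then x = 0 + 5·1 = 5, valid modulo lcm(5, 3) = 15: x ≡ 5 (mod 15).
  Combine with x ≡ 6 (mod 13): since gcd(15, 13) = 1, we get a unique residue mod 195.
    Write x = 5 + 15·t and substitute into x ≡ 6 (mod 13): 15·t ≡ 6 − 5 = 1 (mod 13).
    Reduce coefficients mod 13: 2·t ≡ 1 (mod 13).
    The inverse of 2 mod 13 is 7 (since 2·7 = 14 = 1·13 + 1), so t ≡ 7·1 = 7 ≡ 7 (mod 13).
    Then x = 5 + 15·7 = 110, valid modulo lcm(15, 13) = 195: x ≡ 110 (mod 195).
Verify: 110 mod 5 = 0 ✓, 110 mod 3 = 2 ✓, 110 mod 13 = 6 ✓.

x ≡ 110 (mod 195).


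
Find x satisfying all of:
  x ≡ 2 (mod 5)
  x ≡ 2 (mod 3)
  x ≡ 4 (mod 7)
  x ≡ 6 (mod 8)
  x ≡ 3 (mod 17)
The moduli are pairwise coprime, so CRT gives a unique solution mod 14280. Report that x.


Product of moduli M = 5 · 3 · 7 · 8 · 17 = 14280.
Merge one congruence at a time:
  Start: x ≡ 2 (mod 5).
  Combine with x ≡ 2 (mod 3); new modulus lcm = 15.
    Write x = 2 + 5·t and substitute into x ≡ 2 (mod 3): 5·t ≡ 2 − 2 = 0 (mod 3).
    Reduce coefficients mod 3: 2·t ≡ 0 (mod 3).
    The inverse of 2 mod 3 is 2 (since 2·2 = 4 = 1·3 + 1), so t ≡ 2·0 = 0 ≡ 0 (mod 3).
    Then x = 2 + 5·0 = 2, valid modulo lcm(5, 3) = 15: x ≡ 2 (mod 15).
  Combine with x ≡ 4 (mod 7); new modulus lcm = 105.
    Write x = 2 + 15·t and substitute into x ≡ 4 (mod 7): 15·t ≡ 4 − 2 = 2 (mod 7).
    Reduce coefficients mod 7: 1·t ≡ 2 (mod 7).
    So t ≡ 2 (mod 7).
    Then x = 2 + 15·2 = 32, valid modulo lcm(15, 7) = 105: x ≡ 32 (mod 105).
  Combine with x ≡ 6 (mod 8); new modulus lcm = 840.
    Write x = 32 + 105·t and substitute into x ≡ 6 (mod 8): 105·t ≡ 6 − 32 = -26 (mod 8).
    Reduce coefficients mod 8: 1·t ≡ 6 (mod 8).
    So t ≡ 6 (mod 8).
    Then x = 32 + 105·6 = 662, valid modulo lcm(105, 8) = 840: x ≡ 662 (mod 840).
  Combine with x ≡ 3 (mod 17); new modulus lcm = 14280.
    Write x = 662 + 840·t and substitute into x ≡ 3 (mod 17): 840·t ≡ 3 − 662 = -659 (mod 17).
    Reduce coefficients mod 17: 7·t ≡ 4 (mod 17).
    The inverse of 7 mod 17 is 5 (since 7·5 = 35 = 2·17 + 1), so t ≡ 5·4 = 20 ≡ 3 (mod 17).
    Then x = 662 + 840·3 = 3182, valid modulo lcm(840, 17) = 14280: x ≡ 3182 (mod 14280).
Verify against each original: 3182 mod 5 = 2, 3182 mod 3 = 2, 3182 mod 7 = 4, 3182 mod 8 = 6, 3182 mod 17 = 3.

x ≡ 3182 (mod 14280).


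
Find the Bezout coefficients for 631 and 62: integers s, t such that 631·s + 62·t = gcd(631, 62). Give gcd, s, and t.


Euclidean algorithm on (631, 62) — divide until remainder is 0:
  631 = 10 · 62 + 11
  62 = 5 · 11 + 7
  11 = 1 · 7 + 4
  7 = 1 · 4 + 3
  4 = 1 · 3 + 1
  3 = 3 · 1 + 0
gcd(631, 62) = 1.
Track Bezout coefficients alongside the remainders: start with r₀ = 631 = a·1 + b·0 (s = 1, t = 0) and r₁ = 62 = a·0 + b·1 (s = 0, t = 1); each new remainder r_{k+1} = r_{k-1} − q_k·r_k inherits s_{k+1} = s_{k-1} − q_k·s_k, t_{k+1} = t_{k-1} − q_k·t_k, so r_k = a·s_k + b·t_k at every step:
  q = 10: r = 11, s = 1 − 10·0 = 1, t = 0 − 10·1 = -10  (check: 631·1 + 62·(-10) = 11)
  q = 5: r = 7, s = 0 − 5·1 = -5, t = 1 − 5·(-10) = 51  (check: 631·(-5) + 62·51 = 7)
  q = 1: r = 4, s = 1 − 1·(-5) = 6, t = -10 − 1·51 = -61  (check: 631·6 + 62·(-61) = 4)
  q = 1: r = 3, s = -5 − 1·6 = -11, t = 51 − 1·(-61) = 112  (check: 631·(-11) + 62·112 = 3)
  q = 1: r = 1, s = 6 − 1·(-11) = 17, t = -61 − 1·112 = -173  (check: 631·17 + 62·(-173) = 1)
The row with r = 1 (the gcd) gives the Bezout coefficients s = 17, t = -173.
Result: 631 · (17) + 62 · (-173) = 1.

gcd(631, 62) = 1; s = 17, t = -173 (check: 631·17 + 62·(-173) = 1).


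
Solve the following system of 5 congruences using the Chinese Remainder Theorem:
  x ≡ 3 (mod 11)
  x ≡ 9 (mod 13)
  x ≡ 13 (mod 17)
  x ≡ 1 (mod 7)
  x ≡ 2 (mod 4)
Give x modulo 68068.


Product of moduli M = 11 · 13 · 17 · 7 · 4 = 68068.
Merge one congruence at a time:
  Start: x ≡ 3 (mod 11).
  Combine with x ≡ 9 (mod 13); new modulus lcm = 143.
    Write x = 3 + 11·t and substitute into x ≡ 9 (mod 13): 11·t ≡ 9 − 3 = 6 (mod 13).
    The inverse of 11 mod 13 is 6 (since 11·6 = 66 = 5·13 + 1), so t ≡ 6·6 = 36 ≡ 10 (mod 13).
    Then x = 3 + 11·10 = 113, valid modulo lcm(11, 13) = 143: x ≡ 113 (mod 143).
  Combine with x ≡ 13 (mod 17); new modulus lcm = 2431.
    Write x = 113 + 143·t and substitute into x ≡ 13 (mod 17): 143·t ≡ 13 − 113 = -100 (mod 17).
    Reduce coefficients mod 17: 7·t ≡ 2 (mod 17).
    The inverse of 7 mod 17 is 5 (since 7·5 = 35 = 2·17 + 1), so t ≡ 5·2 = 10 ≡ 10 (mod 17).
    Then x = 113 + 143·10 = 1543, valid modulo lcm(143, 17) = 2431: x ≡ 1543 (mod 2431).
  Combine with x ≡ 1 (mod 7); new modulus lcm = 17017.
    Write x = 1543 + 2431·t and substitute into x ≡ 1 (mod 7): 2431·t ≡ 1 − 1543 = -1542 (mod 7).
    Reduce coefficients mod 7: 2·t ≡ 5 (mod 7).
    The inverse of 2 mod 7 is 4 (since 2·4 = 8 = 1·7 + 1), so t ≡ 4·5 = 20 ≡ 6 (mod 7).
    Then x = 1543 + 2431·6 = 16129, valid modulo lcm(2431, 7) = 17017: x ≡ 16129 (mod 17017).
  Combine with x ≡ 2 (mod 4); new modulus lcm = 68068.
    Write x = 16129 + 17017·t and substitute into x ≡ 2 (mod 4): 17017·t ≡ 2 − 16129 = -16127 (mod 4).
    Reduce coefficients mod 4: 1·t ≡ 1 (mod 4).
    So t ≡ 1 (mod 4).
    Then x = 16129 + 17017·1 = 33146, valid modulo lcm(17017, 4) = 68068: x ≡ 33146 (mod 68068).
Verify against each original: 33146 mod 11 = 3, 33146 mod 13 = 9, 33146 mod 17 = 13, 33146 mod 7 = 1, 33146 mod 4 = 2.

x ≡ 33146 (mod 68068).


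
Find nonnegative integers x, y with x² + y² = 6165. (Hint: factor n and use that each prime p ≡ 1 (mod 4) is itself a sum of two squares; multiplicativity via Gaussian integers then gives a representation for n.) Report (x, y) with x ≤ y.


Step 1: Factor n = 6165 = 3^2 · 5 · 137.
Step 2: Check the mod-4 condition on each prime factor: 3 ≡ 3 (mod 4), exponent 2 (must be even); 5 ≡ 1 (mod 4), exponent 1; 137 ≡ 1 (mod 4), exponent 1.
All primes ≡ 3 (mod 4) appear to even exponent (or don't appear), so by the two-squares theorem n IS expressible as a sum of two squares.
Step 3: Build a representation. Group n = k² · m with k = 3 and m = 5 · 137 = 685 (a product of primes ≡ 1 (mod 4)); a representation of m scales to one of n via (k·x)² + (k·y)² = k²(x² + y²). Each prime p ≡ 1 (mod 4) is itself a sum of two squares; find a² by testing p − a² for a perfect square:
  5: 5 − 1² = 4 = 2² ⇒ 5 = 1² + 2².
  137: 137 − 1² = 136, 137 − 2² = 133, 137 − 3² = 128, 137 − 4² = 121 = 11² ⇒ 137 = 4² + 11².
  Combine using the Brahmagupta–Fibonacci identity (a² + b²)(c² + d²) = (ac − bd)² + (ad + bc)² = (ac + bd)² + (ad − bc)²:
  5 · 137 = 685: from (1² + 2²)(4² + 11²), take (1·4 − 2·11, 1·11 + 2·4) = (4 − 22, 11 + 8) = (-18, 19); dropping signs (only squares matter) gives (18, 19); check 18² + 19² = 324 + 361 = 685 ✓.
  Scale by k = 3: (3·18, 3·19) = (54, 57).
Step 4: Order so x ≤ y and verify: 54² + 57² = 2916 + 3249 = 6165 = n. ✓

n = 6165 = 54² + 57² (one valid representation with x ≤ y).


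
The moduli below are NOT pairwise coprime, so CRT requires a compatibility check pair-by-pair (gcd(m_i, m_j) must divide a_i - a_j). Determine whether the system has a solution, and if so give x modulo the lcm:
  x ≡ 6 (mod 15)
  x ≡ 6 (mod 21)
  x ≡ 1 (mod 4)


Moduli 15, 21, 4 are not pairwise coprime, so CRT works modulo lcm(m_i) when all pairwise compatibility conditions hold.
Pairwise compatibility: gcd(m_i, m_j) must divide a_i - a_j for every pair.
Merge one congruence at a time:
  Start: x ≡ 6 (mod 15).
  Combine with x ≡ 6 (mod 21): gcd(15, 21) = 3; 6 - 6 = 0, which IS divisible by 3, so compatible.
    Write x = 6 + 15·t and substitute into x ≡ 6 (mod 21): 15·t ≡ 6 − 6 = 0 (mod 21).
    Divide the congruence (and modulus) by g = 3: 5·t ≡ 0 (mod 7).
    The inverse of 5 mod 7 is 3 (since 5·3 = 15 = 2·7 + 1), so t ≡ 3·0 = 0 ≡ 0 (mod 7).
    Then x = 6 + 15·0 = 6, valid modulo lcm(15, 21) = 105: x ≡ 6 (mod 105).
  Combine with x ≡ 1 (mod 4): gcd(105, 4) = 1; 1 - 6 = -5, which IS divisible by 1, so compatible.
    Write x = 6 + 105·t and substitute into x ≡ 1 (mod 4): 105·t ≡ 1 − 6 = -5 (mod 4).
    Reduce coefficients mod 4: 1·t ≡ 3 (mod 4).
    So t ≡ 3 (mod 4).
    Then x = 6 + 105·3 = 321, valid modulo lcm(105, 4) = 420: x ≡ 321 (mod 420).
Verify: 321 mod 15 = 6, 321 mod 21 = 6, 321 mod 4 = 1.

x ≡ 321 (mod 420).


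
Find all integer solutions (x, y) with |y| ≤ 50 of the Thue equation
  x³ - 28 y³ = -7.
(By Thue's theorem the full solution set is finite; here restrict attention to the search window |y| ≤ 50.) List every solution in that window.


The equation is x³ - 28y³ = -7. For fixed y, x³ = 28·y³ − 7, so a solution requires the RHS to be a perfect cube.
Strategy: iterate y from -50 to 50, compute RHS = 28·y³ − 7, and check whether it is a (positive or negative) perfect cube.
Check small values of y:
  y = 0: RHS = -7 is not a perfect cube.
  y = 1: RHS = 21 is not a perfect cube.
  y = -1: RHS = -35 is not a perfect cube.
  y = 2: RHS = 217 is not a perfect cube.
  y = -2: RHS = -231 is not a perfect cube.
  y = 3: RHS = 749 is not a perfect cube.
  y = -3: RHS = -763 is not a perfect cube.
Continuing the search up to |y| = 50 finds no solutions either.
No (x, y) in the scanned range satisfies the equation.

No integer solutions with |y| ≤ 50.


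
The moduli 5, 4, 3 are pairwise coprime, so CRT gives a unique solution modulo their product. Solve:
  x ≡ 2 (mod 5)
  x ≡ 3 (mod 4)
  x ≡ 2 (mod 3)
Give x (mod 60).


Moduli 5, 4, 3 are pairwise coprime; by CRT there is a unique solution modulo M = 5 · 4 · 3 = 60.
Solve pairwise, accumulating the modulus:
  Start with x ≡ 2 (mod 5).
  Combine with x ≡ 3 (mod 4): since gcd(5, 4) = 1, we get a unique residue mod 20.
    Write x = 2 + 5·t and substitute into x ≡ 3 (mod 4): 5·t ≡ 3 − 2 = 1 (mod 4).
    Reduce coefficients mod 4: 1·t ≡ 1 (mod 4).
    So t ≡ 1 (mod 4).
    Then x = 2 + 5·1 = 7, valid modulo lcm(5, 4) = 20: x ≡ 7 (mod 20).
  Combine with x ≡ 2 (mod 3): since gcd(20, 3) = 1, we get a unique residue mod 60.
    Write x = 7 + 20·t and substitute into x ≡ 2 (mod 3): 20·t ≡ 2 − 7 = -5 (mod 3).
    Reduce coefficients mod 3: 2·t ≡ 1 (mod 3).
    The inverse of 2 mod 3 is 2 (since 2·2 = 4 = 1·3 + 1), so t ≡ 2·1 = 2 ≡ 2 (mod 3).
    Then x = 7 + 20·2 = 47, valid modulo lcm(20, 3) = 60: x ≡ 47 (mod 60).
Verify: 47 mod 5 = 2 ✓, 47 mod 4 = 3 ✓, 47 mod 3 = 2 ✓.

x ≡ 47 (mod 60).


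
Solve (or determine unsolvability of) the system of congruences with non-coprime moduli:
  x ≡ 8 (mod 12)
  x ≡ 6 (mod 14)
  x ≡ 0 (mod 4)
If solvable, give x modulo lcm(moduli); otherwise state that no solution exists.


Moduli 12, 14, 4 are not pairwise coprime, so CRT works modulo lcm(m_i) when all pairwise compatibility conditions hold.
Pairwise compatibility: gcd(m_i, m_j) must divide a_i - a_j for every pair.
Merge one congruence at a time:
  Start: x ≡ 8 (mod 12).
  Combine with x ≡ 6 (mod 14): gcd(12, 14) = 2; 6 - 8 = -2, which IS divisible by 2, so compatible.
    Write x = 8 + 12·t and substitute into x ≡ 6 (mod 14): 12·t ≡ 6 − 8 = -2 (mod 14).
    Divide the congruence (and modulus) by g = 2: 6·t ≡ -1 (mod 7).
    Reduce coefficients mod 7: 6·t ≡ 6 (mod 7).
    The inverse of 6 mod 7 is 6 (since 6·6 = 36 = 5·7 + 1), so t ≡ 6·6 = 36 ≡ 1 (mod 7).
    Then x = 8 + 12·1 = 20, valid modulo lcm(12, 14) = 84: x ≡ 20 (mod 84).
  Combine with x ≡ 0 (mod 4): gcd(84, 4) = 4; 0 - 20 = -20, which IS divisible by 4, so compatible.
    Write x = 20 + 84·t and substitute into x ≡ 0 (mod 4): 84·t ≡ 0 − 20 = -20 (mod 4).
    Divide the congruence (and modulus) by g = 4: 21·t ≡ -5 (mod 1).
    Modulo 1 every t works; take t = 0.
    Then x = 20 + 84·0 = 20, valid modulo lcm(84, 4) = 84: x ≡ 20 (mod 84).
Verify: 20 mod 12 = 8, 20 mod 14 = 6, 20 mod 4 = 0.

x ≡ 20 (mod 84).


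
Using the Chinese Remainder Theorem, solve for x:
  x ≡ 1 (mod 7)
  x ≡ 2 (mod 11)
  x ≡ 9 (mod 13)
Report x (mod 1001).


Moduli 7, 11, 13 are pairwise coprime; by CRT there is a unique solution modulo M = 7 · 11 · 13 = 1001.
Solve pairwise, accumulating the modulus:
  Start with x ≡ 1 (mod 7).
  Combine with x ≡ 2 (mod 11): since gcd(7, 11) = 1, we get a unique residue mod 77.
    Write x = 1 + 7·t and substitute into x ≡ 2 (mod 11): 7·t ≡ 2 − 1 = 1 (mod 11).
    The inverse of 7 mod 11 is 8 (since 7·8 = 56 = 5·11 + 1), so t ≡ 8·1 = 8 ≡ 8 (mod 11).
    Then x = 1 + 7·8 = 57, valid modulo lcm(7, 11) = 77: x ≡ 57 (mod 77).
  Combine with x ≡ 9 (mod 13): since gcd(77, 13) = 1, we get a unique residue mod 1001.
    Write x = 57 + 77·t and substitute into x ≡ 9 (mod 13): 77·t ≡ 9 − 57 = -48 (mod 13).
    Reduce coefficients mod 13: 12·t ≡ 4 (mod 13).
    The inverse of 12 mod 13 is 12 (since 12·12 = 144 = 11·13 + 1), so t ≡ 12·4 = 48 ≡ 9 (mod 13).
    Then x = 57 + 77·9 = 750, valid modulo lcm(77, 13) = 1001: x ≡ 750 (mod 1001).
Verify: 750 mod 7 = 1 ✓, 750 mod 11 = 2 ✓, 750 mod 13 = 9 ✓.

x ≡ 750 (mod 1001).


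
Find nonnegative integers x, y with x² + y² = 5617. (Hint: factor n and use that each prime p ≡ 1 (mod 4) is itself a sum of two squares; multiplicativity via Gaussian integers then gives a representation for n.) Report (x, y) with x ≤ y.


Step 1: Factor n = 5617 = 41 · 137.
Step 2: Check the mod-4 condition on each prime factor: 41 ≡ 1 (mod 4), exponent 1; 137 ≡ 1 (mod 4), exponent 1.
All primes ≡ 3 (mod 4) appear to even exponent (or don't appear), so by the two-squares theorem n IS expressible as a sum of two squares.
Step 3: Build a representation. Here n = 41 · 137 is a product of primes ≡ 1 (mod 4). Each prime p ≡ 1 (mod 4) is itself a sum of two squares; find a² by testing p − a² for a perfect square:
  41: 41 − 1² = 40, 41 − 2² = 37, 41 − 3² = 32, 41 − 4² = 25 = 5² ⇒ 41 = 4² + 5².
  137: 137 − 1² = 136, 137 − 2² = 133, 137 − 3² = 128, 137 − 4² = 121 = 11² ⇒ 137 = 4² + 11².
  Combine using the Brahmagupta–Fibonacci identity (a² + b²)(c² + d²) = (ac − bd)² + (ad + bc)² = (ac + bd)² + (ad − bc)²:
  41 · 137 = 5617: from (4² + 5²)(4² + 11²), take (4·4 − 5·11, 4·11 + 5·4) = (16 − 55, 44 + 20) = (-39, 64); dropping signs (only squares matter) gives (39, 64); check 39² + 64² = 1521 + 4096 = 5617 ✓.
Step 4: Order so x ≤ y and verify: 39² + 64² = 1521 + 4096 = 5617 = n. ✓

n = 5617 = 39² + 64² (one valid representation with x ≤ y).


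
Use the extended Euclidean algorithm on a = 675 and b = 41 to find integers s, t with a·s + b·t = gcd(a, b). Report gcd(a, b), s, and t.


Euclidean algorithm on (675, 41) — divide until remainder is 0:
  675 = 16 · 41 + 19
  41 = 2 · 19 + 3
  19 = 6 · 3 + 1
  3 = 3 · 1 + 0
gcd(675, 41) = 1.
Track Bezout coefficients alongside the remainders: start with r₀ = 675 = a·1 + b·0 (s = 1, t = 0) and r₁ = 41 = a·0 + b·1 (s = 0, t = 1); each new remainder r_{k+1} = r_{k-1} − q_k·r_k inherits s_{k+1} = s_{k-1} − q_k·s_k, t_{k+1} = t_{k-1} − q_k·t_k, so r_k = a·s_k + b·t_k at every step:
  q = 16: r = 19, s = 1 − 16·0 = 1, t = 0 − 16·1 = -16  (check: 675·1 + 41·(-16) = 19)
  q = 2: r = 3, s = 0 − 2·1 = -2, t = 1 − 2·(-16) = 33  (check: 675·(-2) + 41·33 = 3)
  q = 6: r = 1, s = 1 − 6·(-2) = 13, t = -16 − 6·33 = -214  (check: 675·13 + 41·(-214) = 1)
The row with r = 1 (the gcd) gives the Bezout coefficients s = 13, t = -214.
Result: 675 · (13) + 41 · (-214) = 1.

gcd(675, 41) = 1; s = 13, t = -214 (check: 675·13 + 41·(-214) = 1).


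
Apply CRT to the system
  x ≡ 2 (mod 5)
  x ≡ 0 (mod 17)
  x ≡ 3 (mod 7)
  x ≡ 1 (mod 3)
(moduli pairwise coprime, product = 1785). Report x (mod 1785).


Product of moduli M = 5 · 17 · 7 · 3 = 1785.
Merge one congruence at a time:
  Start: x ≡ 2 (mod 5).
  Combine with x ≡ 0 (mod 17); new modulus lcm = 85.
    Write x = 2 + 5·t and substitute into x ≡ 0 (mod 17): 5·t ≡ 0 − 2 = -2 (mod 17).
    Reduce coefficients mod 17: 5·t ≡ 15 (mod 17).
    The inverse of 5 mod 17 is 7 (since 5·7 = 35 = 2·17 + 1), so t ≡ 7·15 = 105 ≡ 3 (mod 17).
    Then x = 2 + 5·3 = 17, valid modulo lcm(5, 17) = 85: x ≡ 17 (mod 85).
  Combine with x ≡ 3 (mod 7); new modulus lcm = 595.
    Write x = 17 + 85·t and substitute into x ≡ 3 (mod 7): 85·t ≡ 3 − 17 = -14 (mod 7).
    Reduce coefficients mod 7: 1·t ≡ 0 (mod 7).
    So t ≡ 0 (mod 7).
    Then x = 17 + 85·0 = 17, valid modulo lcm(85, 7) = 595: x ≡ 17 (mod 595).
  Combine with x ≡ 1 (mod 3); new modulus lcm = 1785.
    Write x = 17 + 595·t and substitute into x ≡ 1 (mod 3): 595·t ≡ 1 − 17 = -16 (mod 3).
    Reduce coefficients mod 3: 1·t ≡ 2 (mod 3).
    So t ≡ 2 (mod 3).
    Then x = 17 + 595·2 = 1207, valid modulo lcm(595, 3) = 1785: x ≡ 1207 (mod 1785).
Verify against each original: 1207 mod 5 = 2, 1207 mod 17 = 0, 1207 mod 7 = 3, 1207 mod 3 = 1.

x ≡ 1207 (mod 1785).


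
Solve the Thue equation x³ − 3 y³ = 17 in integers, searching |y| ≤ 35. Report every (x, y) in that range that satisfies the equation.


The equation is x³ - 3y³ = 17. For fixed y, x³ = 3·y³ + 17, so a solution requires the RHS to be a perfect cube.
Strategy: iterate y from -35 to 35, compute RHS = 3·y³ + 17, and check whether it is a (positive or negative) perfect cube.
Check small values of y:
  y = 0: RHS = 17 is not a perfect cube.
  y = 1: RHS = 20 is not a perfect cube.
  y = -1: RHS = 14 is not a perfect cube.
  y = 2: RHS = 41 is not a perfect cube.
  y = -2: RHS = -7 is not a perfect cube.
  y = 3: RHS = 98 is not a perfect cube.
  y = -3: RHS = -64 = (-4)³ ⇒ x = -4 works.
Continuing the search up to |y| = 35 finds no further solutions beyond those listed.
Collected solutions: (-4, -3).

Solutions (with |y| ≤ 35): (-4, -3).


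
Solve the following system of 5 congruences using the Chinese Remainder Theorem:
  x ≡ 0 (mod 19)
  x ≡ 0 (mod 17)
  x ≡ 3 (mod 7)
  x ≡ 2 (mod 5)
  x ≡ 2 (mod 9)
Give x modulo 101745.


Product of moduli M = 19 · 17 · 7 · 5 · 9 = 101745.
Merge one congruence at a time:
  Start: x ≡ 0 (mod 19).
  Combine with x ≡ 0 (mod 17); new modulus lcm = 323.
    Write x = 0 + 19·t and substitute into x ≡ 0 (mod 17): 19·t ≡ 0 − 0 = 0 (mod 17).
    Reduce coefficients mod 17: 2·t ≡ 0 (mod 17).
    The inverse of 2 mod 17 is 9 (since 2·9 = 18 = 1·17 + 1), so t ≡ 9·0 = 0 ≡ 0 (mod 17).
    Then x = 0 + 19·0 = 0, valid modulo lcm(19, 17) = 323: x ≡ 0 (mod 323).
  Combine with x ≡ 3 (mod 7); new modulus lcm = 2261.
    Write x = 0 + 323·t and substitute into x ≡ 3 (mod 7): 323·t ≡ 3 − 0 = 3 (mod 7).
    Reduce coefficients mod 7: 1·t ≡ 3 (mod 7).
    So t ≡ 3 (mod 7).
    Then x = 0 + 323·3 = 969, valid modulo lcm(323, 7) = 2261: x ≡ 969 (mod 2261).
  Combine with x ≡ 2 (mod 5); new modulus lcm = 11305.
    Write x = 969 + 2261·t and substitute into x ≡ 2 (mod 5): 2261·t ≡ 2 − 969 = -967 (mod 5).
    Reduce coefficients mod 5: 1·t ≡ 3 (mod 5).
    So t ≡ 3 (mod 5).
    Then x = 969 + 2261·3 = 7752, valid modulo lcm(2261, 5) = 11305: x ≡ 7752 (mod 11305).
  Combine with x ≡ 2 (mod 9); new modulus lcm = 101745.
    Write x = 7752 + 11305·t and substitute into x ≡ 2 (mod 9): 11305·t ≡ 2 − 7752 = -7750 (mod 9).
    Reduce coefficients mod 9: 1·t ≡ 8 (mod 9).
    So t ≡ 8 (mod 9).
    Then x = 7752 + 11305·8 = 98192, valid modulo lcm(11305, 9) = 101745: x ≡ 98192 (mod 101745).
Verify against each original: 98192 mod 19 = 0, 98192 mod 17 = 0, 98192 mod 7 = 3, 98192 mod 5 = 2, 98192 mod 9 = 2.

x ≡ 98192 (mod 101745).


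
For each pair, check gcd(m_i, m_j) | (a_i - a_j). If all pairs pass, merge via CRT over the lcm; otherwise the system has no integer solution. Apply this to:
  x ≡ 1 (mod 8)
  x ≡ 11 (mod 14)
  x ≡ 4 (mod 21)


Moduli 8, 14, 21 are not pairwise coprime, so CRT works modulo lcm(m_i) when all pairwise compatibility conditions hold.
Pairwise compatibility: gcd(m_i, m_j) must divide a_i - a_j for every pair.
Merge one congruence at a time:
  Start: x ≡ 1 (mod 8).
  Combine with x ≡ 11 (mod 14): gcd(8, 14) = 2; 11 - 1 = 10, which IS divisible by 2, so compatible.
    Write x = 1 + 8·t and substitute into x ≡ 11 (mod 14): 8·t ≡ 11 − 1 = 10 (mod 14).
    Divide the congruence (and modulus) by g = 2: 4·t ≡ 5 (mod 7).
    The inverse of 4 mod 7 is 2 (since 4·2 = 8 = 1·7 + 1), so t ≡ 2·5 = 10 ≡ 3 (mod 7).
    Then x = 1 + 8·3 = 25, valid modulo lcm(8, 14) = 56: x ≡ 25 (mod 56).
  Combine with x ≡ 4 (mod 21): gcd(56, 21) = 7; 4 - 25 = -21, which IS divisible by 7, so compatible.
    Write x = 25 + 56·t and substitute into x ≡ 4 (mod 21): 56·t ≡ 4 − 25 = -21 (mod 21).
    Divide the congruence (and modulus) by g = 7: 8·t ≡ -3 (mod 3).
    Reduce coefficients mod 3: 2·t ≡ 0 (mod 3).
    The inverse of 2 mod 3 is 2 (since 2·2 = 4 = 1·3 + 1), so t ≡ 2·0 = 0 ≡ 0 (mod 3).
    Then x = 25 + 56·0 = 25, valid modulo lcm(56, 21) = 168: x ≡ 25 (mod 168).
Verify: 25 mod 8 = 1, 25 mod 14 = 11, 25 mod 21 = 4.

x ≡ 25 (mod 168).


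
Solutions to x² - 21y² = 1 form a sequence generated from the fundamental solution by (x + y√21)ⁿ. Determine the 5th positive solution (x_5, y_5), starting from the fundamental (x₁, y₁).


Step 1: Find the fundamental solution (x₁, y₁) of x² - 21y² = 1.
  Expand √21 as a continued fraction. a₀ = ⌊√21⌋ = 4; iterate m_{k+1} = d_k·a_k − m_k, d_{k+1} = (21 − m_{k+1}²)/d_k, a_{k+1} = ⌊(a₀ + m_{k+1})/d_{k+1}⌋ (starting m₀ = 0, d₀ = 1), with convergents p_k = a_k·p_{k-1} + p_{k-2}, q_k = a_k·q_{k-1} + q_{k-2} (p₋₁ = 1, q₋₁ = 0):
  k = 0: a₀ = 4; p₀/q₀ = 4/1; p₀² − 21·q₀² = 16 − 21 = -5.
  k = 1: m = 4, d = 5, a = ⌊(4 + 4)/5⌋ = 1; p/q = (1·4 + 1)/(1·1 + 0) = 5/1; p² − 21·q² = 25 − 21 = 4.
  k = 2: m = 1, d = 4, a = ⌊(4 + 1)/4⌋ = 1; p/q = (1·5 + 4)/(1·1 + 1) = 9/2; p² − 21·q² = 81 − 84 = -3.
  k = 3: m = 3, d = 3, a = ⌊(4 + 3)/3⌋ = 2; p/q = (2·9 + 5)/(2·2 + 1) = 23/5; p² − 21·q² = 529 − 525 = 4.
  k = 4: m = 3, d = 4, a = ⌊(4 + 3)/4⌋ = 1; p/q = (1·23 + 9)/(1·5 + 2) = 32/7; p² − 21·q² = 1024 − 1029 = -5.
  k = 5: m = 1, d = 5, a = ⌊(4 + 1)/5⌋ = 1; p/q = (1·32 + 23)/(1·7 + 5) = 55/12; p² − 21·q² = 3025 − 3024 = 1.
  The first convergent with p² − 21·q² = 1 gives the fundamental solution (x₁, y₁) = (55, 12).
Step 2: Apply the recurrence (x_{n+1}, y_{n+1}) = (x₁x_n + 21y₁y_n, x₁y_n + y₁x_n) repeatedly.
  From (x_1, y_1) = (55, 12): x_2 = 55·55 + 21·12·12 = 6049; y_2 = 55·12 + 12·55 = 1320.
  From (x_2, y_2) = (6049, 1320): x_3 = 55·6049 + 21·12·1320 = 665335; y_3 = 55·1320 + 12·6049 = 145188.
  From (x_3, y_3) = (665335, 145188): x_4 = 55·665335 + 21·12·145188 = 73180801; y_4 = 55·145188 + 12·665335 = 15969360.
  From (x_4, y_4) = (73180801, 15969360): x_5 = 55·73180801 + 21·12·15969360 = 8049222775; y_5 = 55·15969360 + 12·73180801 = 1756484412.
Step 3: Verify x_5² - 21·y_5² = 64789987281578700625 - 64789987281578700624 = 1 (should be 1). ✓

(x_1, y_1) = (55, 12); (x_5, y_5) = (8049222775, 1756484412).


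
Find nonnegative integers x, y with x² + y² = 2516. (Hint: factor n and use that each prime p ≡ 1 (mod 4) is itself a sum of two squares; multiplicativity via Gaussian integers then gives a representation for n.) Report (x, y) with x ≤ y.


Step 1: Factor n = 2516 = 2^2 · 17 · 37.
Step 2: Check the mod-4 condition on each prime factor: 2 = 2 (special); 17 ≡ 1 (mod 4), exponent 1; 37 ≡ 1 (mod 4), exponent 1.
All primes ≡ 3 (mod 4) appear to even exponent (or don't appear), so by the two-squares theorem n IS expressible as a sum of two squares.
Step 3: Build a representation. Group n = k² · m with k = 2 and m = 17 · 37 = 629 (a product of primes ≡ 1 (mod 4)); a representation of m scales to one of n via (k·x)² + (k·y)² = k²(x² + y²). Each prime p ≡ 1 (mod 4) is itself a sum of two squares; find a² by testing p − a² for a perfect square:
  17: 17 − 1² = 16 = 4² ⇒ 17 = 1² + 4².
  37: 37 − 1² = 36 = 6² ⇒ 37 = 1² + 6².
  Combine using the Brahmagupta–Fibonacci identity (a² + b²)(c² + d²) = (ac − bd)² + (ad + bc)² = (ac + bd)² + (ad − bc)²:
  17 · 37 = 629: from (1² + 4²)(1² + 6²), take (1·1 − 4·6, 1·6 + 4·1) = (1 − 24, 6 + 4) = (-23, 10); dropping signs (only squares matter) gives (23, 10); check 23² + 10² = 529 + 100 = 629 ✓.
  Scale by k = 2: (2·23, 2·10) = (46, 20).
Step 4: Order so x ≤ y and verify: 20² + 46² = 400 + 2116 = 2516 = n. ✓

n = 2516 = 20² + 46² (one valid representation with x ≤ y).
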